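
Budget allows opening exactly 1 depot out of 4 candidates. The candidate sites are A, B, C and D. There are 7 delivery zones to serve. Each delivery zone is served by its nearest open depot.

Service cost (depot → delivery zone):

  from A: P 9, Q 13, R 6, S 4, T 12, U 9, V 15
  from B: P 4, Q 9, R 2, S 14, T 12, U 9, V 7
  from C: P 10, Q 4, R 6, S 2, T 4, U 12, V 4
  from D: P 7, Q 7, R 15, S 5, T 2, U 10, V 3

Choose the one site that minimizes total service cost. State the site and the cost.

Choose C only; total service cost 42.

With exactly 1 open, each delivery zone uses its cheapest among the chosen.
{C}: P→C 10, Q→C 4, R→C 6, S→C 2, T→C 4, U→C 12, V→C 4. Service cost 42.
{D}: service cost 49
{B}: service cost 57
Among all 4 size-1 choices, {C} is lowest.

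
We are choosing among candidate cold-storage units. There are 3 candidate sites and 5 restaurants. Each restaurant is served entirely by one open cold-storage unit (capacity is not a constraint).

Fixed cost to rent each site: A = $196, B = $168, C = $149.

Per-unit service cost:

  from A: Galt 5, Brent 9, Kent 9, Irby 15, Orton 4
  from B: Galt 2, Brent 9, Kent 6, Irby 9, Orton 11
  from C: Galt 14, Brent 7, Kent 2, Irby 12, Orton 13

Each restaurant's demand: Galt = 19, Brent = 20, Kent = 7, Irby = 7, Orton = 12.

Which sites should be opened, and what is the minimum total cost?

Open B only; minimum total cost 623.

For any fixed open set, each restaurant goes to its cheapest open site; total = fixed + service.
{B}: Galt→B 2·19=38, Brent→B 9·20=180, Kent→B 6·7=42, Irby→B 9·7=63, Orton→B 11·12=132. Service 455; fixed 168; total 623.
{A}: service 491 + fixed 196 = 687
{B, C}: Galt→B 2·19=38, Brent→C 7·20=140, Kent→C 2·7=14, Irby→B 9·7=63, Orton→B 11·12=132. Service 387; fixed 317; total 704.
{A, B, C}: service 303 + fixed 513 = 816
No other subset beats 623.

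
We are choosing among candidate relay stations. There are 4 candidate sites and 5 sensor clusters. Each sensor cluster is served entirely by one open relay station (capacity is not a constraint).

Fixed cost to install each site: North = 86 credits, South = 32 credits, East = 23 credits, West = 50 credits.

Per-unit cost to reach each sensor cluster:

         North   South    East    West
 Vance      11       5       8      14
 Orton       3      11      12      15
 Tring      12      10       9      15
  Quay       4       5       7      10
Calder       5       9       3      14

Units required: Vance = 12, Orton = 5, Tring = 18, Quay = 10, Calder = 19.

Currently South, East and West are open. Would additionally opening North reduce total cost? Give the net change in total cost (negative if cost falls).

No — net change +36 (cost rises by 36).

Current service cost with {South, East, West}: 384.
Adding North: each sensor cluster re-picks its cheapest; new service cost 334, saving 50.
Extra fixed cost: 86. Net change = 86 − 50 = 36.
(Totals: 489 → 525.)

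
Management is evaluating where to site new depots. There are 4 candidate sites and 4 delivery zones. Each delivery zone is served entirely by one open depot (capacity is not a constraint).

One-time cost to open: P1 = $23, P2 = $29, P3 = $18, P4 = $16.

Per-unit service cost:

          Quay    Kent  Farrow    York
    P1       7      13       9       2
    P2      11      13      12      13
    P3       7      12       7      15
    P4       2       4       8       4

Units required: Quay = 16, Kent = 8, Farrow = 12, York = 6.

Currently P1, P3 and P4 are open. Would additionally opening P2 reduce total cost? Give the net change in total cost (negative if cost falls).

No — net change +29 (cost rises by 29).

Current service cost with {P1, P3, P4}: 160.
Adding P2: each delivery zone re-picks its cheapest; new service cost 160, saving 0.
Extra fixed cost: 29. Net change = 29 − 0 = 29.
(Totals: 217 → 246.)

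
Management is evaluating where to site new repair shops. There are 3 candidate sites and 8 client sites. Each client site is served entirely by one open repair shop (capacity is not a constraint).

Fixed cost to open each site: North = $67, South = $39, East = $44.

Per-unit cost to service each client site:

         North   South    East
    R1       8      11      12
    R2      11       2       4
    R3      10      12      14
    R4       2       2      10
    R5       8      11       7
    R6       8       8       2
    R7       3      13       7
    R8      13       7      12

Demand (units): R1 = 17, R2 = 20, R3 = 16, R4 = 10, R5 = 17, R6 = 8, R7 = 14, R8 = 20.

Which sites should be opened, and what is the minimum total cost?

Open North, South and East; minimum total cost 823.

For any fixed open set, each client site goes to its cheapest open site; total = fixed + service.
{North, South, East}: R1→North 8·17=136, R2→South 2·20=40, R3→North 10·16=160, R4→North 2·10=20, R5→East 7·17=119, R6→East 2·8=16, R7→North 3·14=42, R8→South 7·20=140. Service 673; fixed 150; total 823.
{North, South}: service 738 + fixed 106 = 844
{South, East}: service 812 + fixed 83 = 895
{South}: service 1012 + fixed 39 = 1051
No other subset beats 823.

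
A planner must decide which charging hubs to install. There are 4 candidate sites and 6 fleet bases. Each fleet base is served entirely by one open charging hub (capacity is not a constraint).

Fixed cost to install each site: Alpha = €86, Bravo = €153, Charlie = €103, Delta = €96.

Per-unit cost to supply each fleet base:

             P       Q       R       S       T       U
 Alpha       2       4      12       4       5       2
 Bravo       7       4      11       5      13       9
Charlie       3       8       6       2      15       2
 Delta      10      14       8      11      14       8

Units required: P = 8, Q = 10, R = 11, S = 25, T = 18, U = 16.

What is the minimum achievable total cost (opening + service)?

For any fixed open set, each fleet base goes to its cheapest open site; total = fixed + service.
{Alpha, Charlie}: P→Alpha 2·8=16, Q→Alpha 4·10=40, R→Charlie 6·11=66, S→Charlie 2·25=50, T→Alpha 5·18=90, U→Alpha 2·16=32. Service 294; fixed 189; total 483.
{Alpha}: P→Alpha 2·8=16, Q→Alpha 4·10=40, R→Alpha 12·11=132, S→Alpha 4·25=100, T→Alpha 5·18=90, U→Alpha 2·16=32. Service 410; fixed 86; total 496.
{Alpha, Delta}: service 366 + fixed 182 = 548
{Alpha, Bravo, Charlie, Delta}: service 294 + fixed 438 = 732
(All 15 nonempty subsets were checked; Alpha and Charlie is lowest.)

Minimum total cost: 483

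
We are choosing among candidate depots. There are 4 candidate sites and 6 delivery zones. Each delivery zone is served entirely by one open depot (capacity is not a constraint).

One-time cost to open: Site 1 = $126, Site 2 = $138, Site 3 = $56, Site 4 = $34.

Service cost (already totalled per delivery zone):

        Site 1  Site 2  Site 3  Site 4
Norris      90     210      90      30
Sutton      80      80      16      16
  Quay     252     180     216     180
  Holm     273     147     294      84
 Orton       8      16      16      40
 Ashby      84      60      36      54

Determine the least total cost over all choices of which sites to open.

For any fixed open set, each delivery zone goes to its cheapest open site; total = fixed + service.
{Site 4}: Norris→Site 4 30, Sutton→Site 4 16, Quay→Site 4 180, Holm→Site 4 84, Orton→Site 4 40, Ashby→Site 4 54. Service 404; fixed 34; total 438.
{Site 3, Site 4}: service 362 + fixed 90 = 452
{Site 1, Site 4}: service 372 + fixed 160 = 532
{Site 1, Site 2, Site 3, Site 4}: service 354 + fixed 354 = 708
No other subset beats 438.

Minimum total cost: 438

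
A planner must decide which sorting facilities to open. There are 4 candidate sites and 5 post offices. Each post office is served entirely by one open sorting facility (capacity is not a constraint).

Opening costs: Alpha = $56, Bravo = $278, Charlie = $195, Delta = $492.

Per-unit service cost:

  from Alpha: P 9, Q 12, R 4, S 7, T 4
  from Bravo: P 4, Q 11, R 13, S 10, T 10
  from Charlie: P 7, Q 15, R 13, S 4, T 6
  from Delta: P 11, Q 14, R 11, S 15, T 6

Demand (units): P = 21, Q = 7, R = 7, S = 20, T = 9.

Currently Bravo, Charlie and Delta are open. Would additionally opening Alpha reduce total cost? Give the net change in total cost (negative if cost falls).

Current service cost with {Bravo, Charlie, Delta}: 372.
Adding Alpha: each post office re-picks its cheapest; new service cost 305, saving 67.
Extra fixed cost: 56. Net change = 56 − 67 = -11.
(Totals: 1337 → 1326.)

Yes — net change −11 (cost falls by 11).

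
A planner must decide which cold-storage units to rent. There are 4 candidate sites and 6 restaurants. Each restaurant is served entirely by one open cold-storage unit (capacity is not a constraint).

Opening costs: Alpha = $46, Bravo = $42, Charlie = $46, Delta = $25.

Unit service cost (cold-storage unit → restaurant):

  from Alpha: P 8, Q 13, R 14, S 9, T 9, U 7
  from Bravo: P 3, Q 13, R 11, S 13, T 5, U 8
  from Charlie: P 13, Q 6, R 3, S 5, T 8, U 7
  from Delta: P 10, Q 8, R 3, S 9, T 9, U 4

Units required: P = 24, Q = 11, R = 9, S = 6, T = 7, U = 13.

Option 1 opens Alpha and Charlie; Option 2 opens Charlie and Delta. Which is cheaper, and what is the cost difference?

Option 1: {Alpha, Charlie}: P→Alpha 8·24=192, Q→Charlie 6·11=66, R→Charlie 3·9=27, S→Charlie 5·6=30, T→Charlie 8·7=56, U→Alpha 7·13=91. Service 462; fixed 92; total 554.
Option 2: {Charlie, Delta}: P→Delta 10·24=240, Q→Charlie 6·11=66, R→Charlie 3·9=27, S→Charlie 5·6=30, T→Charlie 8·7=56, U→Delta 4·13=52. Service 471; fixed 71; total 542.
Difference: |554 − 542| = 12.

Option 2 is cheaper by 12.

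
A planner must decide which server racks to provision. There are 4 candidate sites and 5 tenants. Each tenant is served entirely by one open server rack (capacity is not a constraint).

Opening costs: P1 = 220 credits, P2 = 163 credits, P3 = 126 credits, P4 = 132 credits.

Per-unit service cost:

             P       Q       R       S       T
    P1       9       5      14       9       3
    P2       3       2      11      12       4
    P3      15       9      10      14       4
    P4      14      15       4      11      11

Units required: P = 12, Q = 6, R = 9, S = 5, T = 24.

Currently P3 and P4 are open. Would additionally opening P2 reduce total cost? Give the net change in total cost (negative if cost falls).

Current service cost with {P3, P4}: 409.
Adding P2: each tenant re-picks its cheapest; new service cost 235, saving 174.
Extra fixed cost: 163. Net change = 163 − 174 = -11.
(Totals: 667 → 656.)

Yes — net change −11 (cost falls by 11).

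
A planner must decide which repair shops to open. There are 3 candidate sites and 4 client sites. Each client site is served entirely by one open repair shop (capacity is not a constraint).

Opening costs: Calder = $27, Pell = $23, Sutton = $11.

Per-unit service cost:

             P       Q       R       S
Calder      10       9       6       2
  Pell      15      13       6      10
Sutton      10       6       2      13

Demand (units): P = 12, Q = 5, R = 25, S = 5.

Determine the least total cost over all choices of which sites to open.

For any fixed open set, each client site goes to its cheapest open site; total = fixed + service.
{Calder, Sutton}: P→Calder 10·12=120, Q→Sutton 6·5=30, R→Sutton 2·25=50, S→Calder 2·5=10. Service 210; fixed 38; total 248.
{Calder, Pell, Sutton}: service 210 + fixed 61 = 271
{Sutton}: P→Sutton 10·12=120, Q→Sutton 6·5=30, R→Sutton 2·25=50, S→Sutton 13·5=65. Service 265; fixed 11; total 276.
(All 7 nonempty subsets were checked; Calder and Sutton is lowest.)

Minimum total cost: 248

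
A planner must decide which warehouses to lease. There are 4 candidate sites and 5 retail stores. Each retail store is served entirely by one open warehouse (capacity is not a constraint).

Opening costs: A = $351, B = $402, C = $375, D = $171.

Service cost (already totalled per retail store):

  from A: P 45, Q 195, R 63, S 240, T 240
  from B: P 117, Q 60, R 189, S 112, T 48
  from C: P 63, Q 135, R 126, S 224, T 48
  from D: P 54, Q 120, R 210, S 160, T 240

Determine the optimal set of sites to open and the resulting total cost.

Open B only; minimum total cost 928.

For any fixed open set, each retail store goes to its cheapest open site; total = fixed + service.
{B}: P→B 117, Q→B 60, R→B 189, S→B 112, T→B 48. Service 526; fixed 402; total 928.
{D}: P→D 54, Q→D 120, R→D 210, S→D 160, T→D 240. Service 784; fixed 171; total 955.
{C}: service 596 + fixed 375 = 971
{A, B, C, D}: P→A 45, Q→B 60, R→A 63, S→B 112, T→B 48. Service 328; fixed 1299; total 1627.
No other subset beats 928.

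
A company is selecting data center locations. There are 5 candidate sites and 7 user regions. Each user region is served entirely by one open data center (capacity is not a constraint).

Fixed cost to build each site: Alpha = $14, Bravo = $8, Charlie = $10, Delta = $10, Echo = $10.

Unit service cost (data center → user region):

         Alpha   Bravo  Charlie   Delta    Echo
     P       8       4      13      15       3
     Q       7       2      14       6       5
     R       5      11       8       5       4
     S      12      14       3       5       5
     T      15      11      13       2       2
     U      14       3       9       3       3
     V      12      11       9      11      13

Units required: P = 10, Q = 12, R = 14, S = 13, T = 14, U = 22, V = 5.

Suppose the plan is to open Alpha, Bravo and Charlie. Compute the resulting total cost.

Total cost: 470

Each user region is assigned to its cheapest site among the open ones.
{Alpha, Bravo, Charlie}: P→Bravo 4·10=40, Q→Bravo 2·12=24, R→Alpha 5·14=70, S→Charlie 3·13=39, T→Bravo 11·14=154, U→Bravo 3·22=66, V→Charlie 9·5=45. Service 438; fixed 32; total 470.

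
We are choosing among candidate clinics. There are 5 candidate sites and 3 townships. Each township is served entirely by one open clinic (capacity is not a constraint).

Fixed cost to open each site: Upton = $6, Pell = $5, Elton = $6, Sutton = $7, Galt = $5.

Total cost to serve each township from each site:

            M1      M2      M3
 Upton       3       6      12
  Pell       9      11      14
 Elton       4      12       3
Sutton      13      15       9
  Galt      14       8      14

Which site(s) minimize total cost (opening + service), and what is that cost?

For any fixed open set, each township goes to its cheapest open site; total = fixed + service.
{Upton, Elton}: M1→Upton 3, M2→Upton 6, M3→Elton 3. Service 12; fixed 12; total 24.
{Elton}: service 19 + fixed 6 = 25
{Elton, Galt}: M1→Elton 4, M2→Galt 8, M3→Elton 3. Service 15; fixed 11; total 26.
{Upton, Pell, Elton, Sutton, Galt}: service 12 + fixed 29 = 41
No other subset beats 24.

Open Upton and Elton; minimum total cost 24.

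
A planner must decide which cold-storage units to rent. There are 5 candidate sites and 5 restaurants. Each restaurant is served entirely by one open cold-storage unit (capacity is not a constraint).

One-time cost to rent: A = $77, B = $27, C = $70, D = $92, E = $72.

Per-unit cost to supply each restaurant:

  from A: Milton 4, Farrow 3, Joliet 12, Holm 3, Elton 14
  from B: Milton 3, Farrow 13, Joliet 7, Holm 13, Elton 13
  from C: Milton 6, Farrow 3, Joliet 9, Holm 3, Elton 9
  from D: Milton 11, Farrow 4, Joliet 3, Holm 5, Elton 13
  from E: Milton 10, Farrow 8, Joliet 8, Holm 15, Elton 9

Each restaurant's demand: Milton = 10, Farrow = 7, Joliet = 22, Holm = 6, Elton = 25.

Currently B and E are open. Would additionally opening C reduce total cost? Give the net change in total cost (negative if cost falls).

Current service cost with {B, E}: 543.
Adding C: each restaurant re-picks its cheapest; new service cost 448, saving 95.
Extra fixed cost: 70. Net change = 70 − 95 = -25.
(Totals: 642 → 617.)

Yes — net change −25 (cost falls by 25).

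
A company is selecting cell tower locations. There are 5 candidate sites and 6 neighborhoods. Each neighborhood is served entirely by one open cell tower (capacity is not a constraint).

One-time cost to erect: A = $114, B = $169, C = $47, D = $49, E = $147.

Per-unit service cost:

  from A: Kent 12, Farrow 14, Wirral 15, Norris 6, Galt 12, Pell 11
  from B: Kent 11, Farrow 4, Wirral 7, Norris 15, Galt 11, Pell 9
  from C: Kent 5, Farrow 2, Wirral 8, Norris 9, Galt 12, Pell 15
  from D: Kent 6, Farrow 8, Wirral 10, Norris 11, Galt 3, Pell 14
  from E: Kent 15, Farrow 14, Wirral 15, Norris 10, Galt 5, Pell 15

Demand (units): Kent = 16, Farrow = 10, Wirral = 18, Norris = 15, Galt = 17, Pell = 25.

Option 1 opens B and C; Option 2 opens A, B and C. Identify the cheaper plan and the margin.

Option 1 is cheaper by 69.

Option 1: {B, C}: Kent→C 5·16=80, Farrow→C 2·10=20, Wirral→B 7·18=126, Norris→C 9·15=135, Galt→B 11·17=187, Pell→B 9·25=225. Service 773; fixed 216; total 989.
Option 2: {A, B, C}: Kent→C 5·16=80, Farrow→C 2·10=20, Wirral→B 7·18=126, Norris→A 6·15=90, Galt→B 11·17=187, Pell→B 9·25=225. Service 728; fixed 330; total 1058.
Difference: |989 − 1058| = 69.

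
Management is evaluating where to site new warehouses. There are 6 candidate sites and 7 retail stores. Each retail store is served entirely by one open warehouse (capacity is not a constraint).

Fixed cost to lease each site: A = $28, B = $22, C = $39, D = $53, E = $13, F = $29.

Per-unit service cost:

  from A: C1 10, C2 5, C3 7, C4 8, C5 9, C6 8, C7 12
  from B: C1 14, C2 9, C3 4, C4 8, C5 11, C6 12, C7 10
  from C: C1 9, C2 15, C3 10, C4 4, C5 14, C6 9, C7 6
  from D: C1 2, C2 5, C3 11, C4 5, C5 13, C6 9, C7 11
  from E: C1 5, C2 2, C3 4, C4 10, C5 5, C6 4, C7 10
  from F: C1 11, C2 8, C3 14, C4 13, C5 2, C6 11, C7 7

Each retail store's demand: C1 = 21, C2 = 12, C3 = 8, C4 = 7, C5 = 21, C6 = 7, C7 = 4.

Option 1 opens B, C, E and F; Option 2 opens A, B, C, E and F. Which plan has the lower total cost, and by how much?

Option 1: {B, C, E, F}: C1→E 5·21=105, C2→E 2·12=24, C3→B 4·8=32, C4→C 4·7=28, C5→F 2·21=42, C6→E 4·7=28, C7→C 6·4=24. Service 283; fixed 103; total 386.
Option 2: {A, B, C, E, F}: C1→E 5·21=105, C2→E 2·12=24, C3→B 4·8=32, C4→C 4·7=28, C5→F 2·21=42, C6→E 4·7=28, C7→C 6·4=24. Service 283; fixed 131; total 414.
Difference: |386 − 414| = 28.

Option 1 is cheaper by 28.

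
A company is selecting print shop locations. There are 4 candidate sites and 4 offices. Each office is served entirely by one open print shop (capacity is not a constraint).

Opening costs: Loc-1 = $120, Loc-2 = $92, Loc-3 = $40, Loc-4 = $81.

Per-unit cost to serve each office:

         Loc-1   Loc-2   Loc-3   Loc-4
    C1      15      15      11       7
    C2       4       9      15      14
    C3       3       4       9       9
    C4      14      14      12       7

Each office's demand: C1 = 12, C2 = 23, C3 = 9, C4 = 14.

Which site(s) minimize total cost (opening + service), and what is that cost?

Open Loc-1 and Loc-4; minimum total cost 502.

For any fixed open set, each office goes to its cheapest open site; total = fixed + service.
{Loc-1, Loc-4}: C1→Loc-4 7·12=84, C2→Loc-1 4·23=92, C3→Loc-1 3·9=27, C4→Loc-4 7·14=98. Service 301; fixed 201; total 502.
{Loc-1, Loc-3, Loc-4}: service 301 + fixed 241 = 542
{Loc-1, Loc-3}: service 419 + fixed 160 = 579
{Loc-1, Loc-2, Loc-3, Loc-4}: C1→Loc-4 7·12=84, C2→Loc-1 4·23=92, C3→Loc-1 3·9=27, C4→Loc-4 7·14=98. Service 301; fixed 333; total 634.
No other subset beats 502.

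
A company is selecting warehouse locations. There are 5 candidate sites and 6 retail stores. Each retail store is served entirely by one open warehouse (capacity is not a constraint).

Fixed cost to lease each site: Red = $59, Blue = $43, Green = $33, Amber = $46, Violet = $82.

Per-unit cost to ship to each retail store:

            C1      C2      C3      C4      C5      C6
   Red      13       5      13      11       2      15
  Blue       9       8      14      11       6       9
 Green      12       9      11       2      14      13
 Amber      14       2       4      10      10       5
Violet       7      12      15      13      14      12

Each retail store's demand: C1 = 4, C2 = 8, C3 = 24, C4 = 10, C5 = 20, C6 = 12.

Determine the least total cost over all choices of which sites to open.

For any fixed open set, each retail store goes to its cheapest open site; total = fixed + service.
{Red, Green, Amber}: C1→Green 12·4=48, C2→Amber 2·8=16, C3→Amber 4·24=96, C4→Green 2·10=20, C5→Red 2·20=40, C6→Amber 5·12=60. Service 280; fixed 138; total 418.
{Red, Blue, Green, Amber}: service 268 + fixed 181 = 449
{Red, Amber}: service 364 + fixed 105 = 469
{Red, Blue, Green, Amber, Violet}: service 260 + fixed 263 = 523
No other subset beats 418.

Minimum total cost: 418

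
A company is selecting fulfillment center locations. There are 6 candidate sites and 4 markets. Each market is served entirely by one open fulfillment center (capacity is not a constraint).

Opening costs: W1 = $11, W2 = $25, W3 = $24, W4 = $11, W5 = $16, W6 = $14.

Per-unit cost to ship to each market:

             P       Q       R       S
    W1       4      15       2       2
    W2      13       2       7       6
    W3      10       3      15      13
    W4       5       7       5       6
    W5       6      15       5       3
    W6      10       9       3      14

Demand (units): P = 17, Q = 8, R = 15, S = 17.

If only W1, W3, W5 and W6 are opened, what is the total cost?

Each market is assigned to its cheapest site among the open ones.
{W1, W3, W5, W6}: P→W1 4·17=68, Q→W3 3·8=24, R→W1 2·15=30, S→W1 2·17=34. Service 156; fixed 65; total 221.

Total cost: 221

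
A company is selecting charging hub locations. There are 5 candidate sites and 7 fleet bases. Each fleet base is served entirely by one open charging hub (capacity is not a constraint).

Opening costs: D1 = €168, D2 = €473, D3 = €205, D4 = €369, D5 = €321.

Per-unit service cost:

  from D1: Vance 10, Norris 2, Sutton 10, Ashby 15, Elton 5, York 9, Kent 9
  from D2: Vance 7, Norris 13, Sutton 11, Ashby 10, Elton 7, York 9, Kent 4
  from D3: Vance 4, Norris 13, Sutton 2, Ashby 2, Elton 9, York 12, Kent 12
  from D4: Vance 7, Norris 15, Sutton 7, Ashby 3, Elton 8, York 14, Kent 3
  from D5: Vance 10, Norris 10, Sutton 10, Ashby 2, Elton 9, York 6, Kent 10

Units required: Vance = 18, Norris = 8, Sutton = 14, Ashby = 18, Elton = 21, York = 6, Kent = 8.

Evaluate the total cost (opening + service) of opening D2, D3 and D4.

Total cost: 1512

Each fleet base is assigned to its cheapest site among the open ones.
{D2, D3, D4}: Vance→D3 4·18=72, Norris→D2 13·8=104, Sutton→D3 2·14=28, Ashby→D3 2·18=36, Elton→D2 7·21=147, York→D2 9·6=54, Kent→D4 3·8=24. Service 465; fixed 1047; total 1512.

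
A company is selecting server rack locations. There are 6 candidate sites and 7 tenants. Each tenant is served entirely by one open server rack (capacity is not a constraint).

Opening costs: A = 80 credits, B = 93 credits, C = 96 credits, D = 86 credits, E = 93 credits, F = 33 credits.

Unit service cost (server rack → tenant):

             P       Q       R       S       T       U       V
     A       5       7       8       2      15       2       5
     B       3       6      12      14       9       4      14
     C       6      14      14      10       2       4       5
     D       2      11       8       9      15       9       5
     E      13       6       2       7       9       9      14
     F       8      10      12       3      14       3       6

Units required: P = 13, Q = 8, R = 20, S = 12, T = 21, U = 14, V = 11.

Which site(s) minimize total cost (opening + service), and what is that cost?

For any fixed open set, each tenant goes to its cheapest open site; total = fixed + service.
{C, E, F}: P→C 6·13=78, Q→E 6·8=48, R→E 2·20=40, S→F 3·12=36, T→C 2·21=42, U→F 3·14=42, V→C 5·11=55. Service 341; fixed 222; total 563.
{A, C, E}: service 302 + fixed 269 = 571
{C, E}: service 403 + fixed 189 = 592
{A, B, C, D, E, F}: service 263 + fixed 481 = 744
No other subset beats 563.

Open C, E and F; minimum total cost 563.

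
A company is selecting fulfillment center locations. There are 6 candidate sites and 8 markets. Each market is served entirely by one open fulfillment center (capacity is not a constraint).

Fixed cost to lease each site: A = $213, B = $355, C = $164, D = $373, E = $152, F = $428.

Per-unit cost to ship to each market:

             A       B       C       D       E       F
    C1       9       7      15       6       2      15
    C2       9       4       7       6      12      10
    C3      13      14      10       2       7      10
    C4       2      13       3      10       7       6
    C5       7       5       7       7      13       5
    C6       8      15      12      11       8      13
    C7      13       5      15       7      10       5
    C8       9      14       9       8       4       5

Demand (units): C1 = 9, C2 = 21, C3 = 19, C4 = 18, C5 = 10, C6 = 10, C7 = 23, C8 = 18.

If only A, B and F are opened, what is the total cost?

Total cost: 1704

Each market is assigned to its cheapest site among the open ones.
{A, B, F}: C1→B 7·9=63, C2→B 4·21=84, C3→F 10·19=190, C4→A 2·18=36, C5→B 5·10=50, C6→A 8·10=80, C7→B 5·23=115, C8→F 5·18=90. Service 708; fixed 996; total 1704.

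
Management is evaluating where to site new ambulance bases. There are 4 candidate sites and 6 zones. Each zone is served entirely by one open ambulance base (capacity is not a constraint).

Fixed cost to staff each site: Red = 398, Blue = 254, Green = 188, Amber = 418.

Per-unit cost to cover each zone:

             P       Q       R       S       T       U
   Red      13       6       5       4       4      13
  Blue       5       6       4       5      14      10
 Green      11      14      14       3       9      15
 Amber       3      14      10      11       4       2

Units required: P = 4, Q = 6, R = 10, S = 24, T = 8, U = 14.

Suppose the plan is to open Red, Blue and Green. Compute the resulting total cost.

Total cost: 1180

Each zone is assigned to its cheapest site among the open ones.
{Red, Blue, Green}: P→Blue 5·4=20, Q→Red 6·6=36, R→Blue 4·10=40, S→Green 3·24=72, T→Red 4·8=32, U→Blue 10·14=140. Service 340; fixed 840; total 1180.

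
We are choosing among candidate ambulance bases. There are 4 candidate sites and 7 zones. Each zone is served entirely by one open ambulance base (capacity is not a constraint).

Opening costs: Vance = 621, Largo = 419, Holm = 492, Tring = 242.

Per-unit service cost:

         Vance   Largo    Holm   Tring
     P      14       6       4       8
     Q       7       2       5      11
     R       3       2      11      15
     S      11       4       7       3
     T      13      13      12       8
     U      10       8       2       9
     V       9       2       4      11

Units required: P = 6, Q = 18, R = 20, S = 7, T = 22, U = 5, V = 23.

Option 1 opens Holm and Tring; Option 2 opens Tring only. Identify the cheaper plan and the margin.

Option 2 is cheaper by 84.

Option 1: {Holm, Tring}: P→Holm 4·6=24, Q→Holm 5·18=90, R→Holm 11·20=220, S→Tring 3·7=21, T→Tring 8·22=176, U→Holm 2·5=10, V→Holm 4·23=92. Service 633; fixed 734; total 1367.
Option 2: {Tring}: P→Tring 8·6=48, Q→Tring 11·18=198, R→Tring 15·20=300, S→Tring 3·7=21, T→Tring 8·22=176, U→Tring 9·5=45, V→Tring 11·23=253. Service 1041; fixed 242; total 1283.
Difference: |1367 − 1283| = 84.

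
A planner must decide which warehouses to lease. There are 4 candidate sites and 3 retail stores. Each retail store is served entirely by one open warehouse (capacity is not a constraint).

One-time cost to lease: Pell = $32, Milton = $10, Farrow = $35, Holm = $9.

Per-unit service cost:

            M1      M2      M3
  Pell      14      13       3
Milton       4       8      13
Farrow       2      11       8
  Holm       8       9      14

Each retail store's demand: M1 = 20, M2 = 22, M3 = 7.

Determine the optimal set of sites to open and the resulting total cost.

For any fixed open set, each retail store goes to its cheapest open site; total = fixed + service.
{Pell, Milton, Farrow}: M1→Farrow 2·20=40, M2→Milton 8·22=176, M3→Pell 3·7=21. Service 237; fixed 77; total 314.
{Milton, Farrow}: service 272 + fixed 45 = 317
{Pell, Milton}: service 277 + fixed 42 = 319
{Pell, Milton, Farrow, Holm}: M1→Farrow 2·20=40, M2→Milton 8·22=176, M3→Pell 3·7=21. Service 237; fixed 86; total 323.
No other subset beats 314.

Open Pell, Milton and Farrow; minimum total cost 314.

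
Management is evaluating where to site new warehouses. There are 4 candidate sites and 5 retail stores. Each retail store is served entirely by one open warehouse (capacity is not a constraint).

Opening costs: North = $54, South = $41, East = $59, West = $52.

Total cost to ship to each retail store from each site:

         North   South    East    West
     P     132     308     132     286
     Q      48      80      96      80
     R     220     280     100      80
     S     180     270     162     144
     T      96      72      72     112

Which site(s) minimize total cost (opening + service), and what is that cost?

Open North and West; minimum total cost 606.

For any fixed open set, each retail store goes to its cheapest open site; total = fixed + service.
{North, West}: P→North 132, Q→North 48, R→West 80, S→West 144, T→North 96. Service 500; fixed 106; total 606.
{East, West}: P→East 132, Q→West 80, R→West 80, S→West 144, T→East 72. Service 508; fixed 111; total 619.
{East}: service 562 + fixed 59 = 621
{North, South, East, West}: P→North 132, Q→North 48, R→West 80, S→West 144, T→South 72. Service 476; fixed 206; total 682.
(All 15 nonempty subsets were checked; North and West is lowest.)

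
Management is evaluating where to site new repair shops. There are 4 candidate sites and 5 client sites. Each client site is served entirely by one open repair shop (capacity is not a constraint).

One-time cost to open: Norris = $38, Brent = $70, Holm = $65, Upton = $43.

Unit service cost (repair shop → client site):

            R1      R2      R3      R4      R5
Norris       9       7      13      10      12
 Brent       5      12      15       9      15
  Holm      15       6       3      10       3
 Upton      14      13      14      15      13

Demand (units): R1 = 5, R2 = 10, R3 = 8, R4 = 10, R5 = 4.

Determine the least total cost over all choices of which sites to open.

Minimum total cost: 336

For any fixed open set, each client site goes to its cheapest open site; total = fixed + service.
{Holm}: R1→Holm 15·5=75, R2→Holm 6·10=60, R3→Holm 3·8=24, R4→Holm 10·10=100, R5→Holm 3·4=12. Service 271; fixed 65; total 336.
{Norris, Holm}: R1→Norris 9·5=45, R2→Holm 6·10=60, R3→Holm 3·8=24, R4→Norris 10·10=100, R5→Holm 3·4=12. Service 241; fixed 103; total 344.
{Brent, Holm}: service 211 + fixed 135 = 346
{Norris, Brent, Holm, Upton}: R1→Brent 5·5=25, R2→Holm 6·10=60, R3→Holm 3·8=24, R4→Brent 9·10=90, R5→Holm 3·4=12. Service 211; fixed 216; total 427.
No other subset beats 336.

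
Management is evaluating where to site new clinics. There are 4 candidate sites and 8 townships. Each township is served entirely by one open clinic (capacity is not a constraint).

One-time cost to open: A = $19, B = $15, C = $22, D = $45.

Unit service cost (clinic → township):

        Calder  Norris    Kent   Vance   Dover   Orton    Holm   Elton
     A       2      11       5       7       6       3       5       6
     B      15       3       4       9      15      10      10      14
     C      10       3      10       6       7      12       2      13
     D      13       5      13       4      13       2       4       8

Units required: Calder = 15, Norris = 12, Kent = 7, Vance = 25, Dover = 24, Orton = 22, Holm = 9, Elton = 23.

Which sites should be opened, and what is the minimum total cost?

For any fixed open set, each township goes to its cheapest open site; total = fixed + service.
{A, C, D}: Calder→A 2·15=30, Norris→C 3·12=36, Kent→A 5·7=35, Vance→D 4·25=100, Dover→A 6·24=144, Orton→D 2·22=44, Holm→C 2·9=18, Elton→A 6·23=138. Service 545; fixed 86; total 631.
{A, B, D}: service 556 + fixed 79 = 635
{A, B, C, D}: service 538 + fixed 101 = 639
{B}: Calder→B 15·15=225, Norris→B 3·12=36, Kent→B 4·7=28, Vance→B 9·25=225, Dover→B 15·24=360, Orton→B 10·22=220, Holm→B 10·9=90, Elton→B 14·23=322. Service 1506; fixed 15; total 1521.
(All 15 nonempty subsets were checked; A, C and D is lowest.)

Open A, C and D; minimum total cost 631.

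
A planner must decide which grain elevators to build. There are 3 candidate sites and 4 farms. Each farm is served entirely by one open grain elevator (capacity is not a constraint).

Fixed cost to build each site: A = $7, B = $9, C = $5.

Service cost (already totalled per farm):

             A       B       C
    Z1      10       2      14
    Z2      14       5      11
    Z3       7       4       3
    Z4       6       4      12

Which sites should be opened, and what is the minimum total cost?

For any fixed open set, each farm goes to its cheapest open site; total = fixed + service.
{B}: Z1→B 2, Z2→B 5, Z3→B 4, Z4→B 4. Service 15; fixed 9; total 24.
{B, C}: Z1→B 2, Z2→B 5, Z3→C 3, Z4→B 4. Service 14; fixed 14; total 28.
{A, B}: Z1→B 2, Z2→B 5, Z3→B 4, Z4→B 4. Service 15; fixed 16; total 31.
{A, B, C}: service 14 + fixed 21 = 35
No other subset beats 24.

Open B only; minimum total cost 24.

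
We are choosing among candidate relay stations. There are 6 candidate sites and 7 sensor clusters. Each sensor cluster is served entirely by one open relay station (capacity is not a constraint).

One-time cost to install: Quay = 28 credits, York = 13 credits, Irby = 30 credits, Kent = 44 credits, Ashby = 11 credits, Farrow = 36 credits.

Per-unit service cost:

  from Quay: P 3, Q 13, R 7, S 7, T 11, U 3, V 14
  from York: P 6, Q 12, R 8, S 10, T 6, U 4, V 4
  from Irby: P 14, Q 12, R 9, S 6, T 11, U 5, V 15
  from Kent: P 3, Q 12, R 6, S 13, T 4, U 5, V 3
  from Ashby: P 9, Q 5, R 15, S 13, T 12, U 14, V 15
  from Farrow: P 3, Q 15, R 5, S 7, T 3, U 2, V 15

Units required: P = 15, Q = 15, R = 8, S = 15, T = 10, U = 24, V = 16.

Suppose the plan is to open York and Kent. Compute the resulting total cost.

Total cost: 664

Each sensor cluster is assigned to its cheapest site among the open ones.
{York, Kent}: P→Kent 3·15=45, Q→York 12·15=180, R→Kent 6·8=48, S→York 10·15=150, T→Kent 4·10=40, U→York 4·24=96, V→Kent 3·16=48. Service 607; fixed 57; total 664.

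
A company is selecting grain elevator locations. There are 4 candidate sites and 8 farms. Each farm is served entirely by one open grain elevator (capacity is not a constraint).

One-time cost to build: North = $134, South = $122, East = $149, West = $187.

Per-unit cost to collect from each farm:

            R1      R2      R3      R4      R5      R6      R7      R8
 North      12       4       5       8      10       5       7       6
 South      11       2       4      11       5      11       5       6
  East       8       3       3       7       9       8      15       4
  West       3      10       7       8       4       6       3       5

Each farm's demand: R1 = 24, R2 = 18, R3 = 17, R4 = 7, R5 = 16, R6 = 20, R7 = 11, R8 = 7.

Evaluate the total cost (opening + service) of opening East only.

Each farm is assigned to its cheapest site among the open ones.
{East}: R1→East 8·24=192, R2→East 3·18=54, R3→East 3·17=51, R4→East 7·7=49, R5→East 9·16=144, R6→East 8·20=160, R7→East 15·11=165, R8→East 4·7=28. Service 843; fixed 149; total 992.

Total cost: 992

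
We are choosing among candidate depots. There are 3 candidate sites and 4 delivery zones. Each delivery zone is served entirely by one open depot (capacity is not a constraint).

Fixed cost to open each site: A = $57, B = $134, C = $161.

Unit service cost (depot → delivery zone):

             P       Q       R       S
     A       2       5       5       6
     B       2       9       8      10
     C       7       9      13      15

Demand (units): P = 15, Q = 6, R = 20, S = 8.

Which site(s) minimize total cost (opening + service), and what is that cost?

For any fixed open set, each delivery zone goes to its cheapest open site; total = fixed + service.
{A}: P→A 2·15=30, Q→A 5·6=30, R→A 5·20=100, S→A 6·8=48. Service 208; fixed 57; total 265.
{A, B}: service 208 + fixed 191 = 399
{A, C}: service 208 + fixed 218 = 426
{A, B, C}: service 208 + fixed 352 = 560
No other subset beats 265.

Open A only; minimum total cost 265.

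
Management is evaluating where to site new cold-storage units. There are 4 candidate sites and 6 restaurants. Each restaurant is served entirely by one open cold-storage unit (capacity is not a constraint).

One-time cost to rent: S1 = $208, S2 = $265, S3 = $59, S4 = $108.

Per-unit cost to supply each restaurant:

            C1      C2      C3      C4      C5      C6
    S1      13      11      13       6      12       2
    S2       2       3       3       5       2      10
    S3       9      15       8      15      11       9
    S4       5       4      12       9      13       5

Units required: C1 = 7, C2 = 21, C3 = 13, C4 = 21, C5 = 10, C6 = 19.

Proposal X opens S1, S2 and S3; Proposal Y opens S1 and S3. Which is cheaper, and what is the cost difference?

Proposal X is cheaper by 128.

Proposal X: {S1, S2, S3}: C1→S2 2·7=14, C2→S2 3·21=63, C3→S2 3·13=39, C4→S2 5·21=105, C5→S2 2·10=20, C6→S1 2·19=38. Service 279; fixed 532; total 811.
Proposal Y: {S1, S3}: C1→S3 9·7=63, C2→S1 11·21=231, C3→S3 8·13=104, C4→S1 6·21=126, C5→S3 11·10=110, C6→S1 2·19=38. Service 672; fixed 267; total 939.
Difference: |811 − 939| = 128.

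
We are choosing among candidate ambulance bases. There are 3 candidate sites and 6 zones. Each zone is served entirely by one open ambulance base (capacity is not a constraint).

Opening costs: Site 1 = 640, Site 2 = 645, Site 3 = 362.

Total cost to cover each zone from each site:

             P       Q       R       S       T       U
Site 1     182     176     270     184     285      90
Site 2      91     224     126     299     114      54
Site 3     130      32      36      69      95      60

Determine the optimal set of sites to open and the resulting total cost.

For any fixed open set, each zone goes to its cheapest open site; total = fixed + service.
{Site 3}: P→Site 3 130, Q→Site 3 32, R→Site 3 36, S→Site 3 69, T→Site 3 95, U→Site 3 60. Service 422; fixed 362; total 784.
{Site 2, Site 3}: P→Site 2 91, Q→Site 3 32, R→Site 3 36, S→Site 3 69, T→Site 3 95, U→Site 2 54. Service 377; fixed 1007; total 1384.
{Site 1, Site 3}: P→Site 3 130, Q→Site 3 32, R→Site 3 36, S→Site 3 69, T→Site 3 95, U→Site 3 60. Service 422; fixed 1002; total 1424.
{Site 1, Site 2, Site 3}: service 377 + fixed 1647 = 2024
No other subset beats 784.

Open Site 3 only; minimum total cost 784.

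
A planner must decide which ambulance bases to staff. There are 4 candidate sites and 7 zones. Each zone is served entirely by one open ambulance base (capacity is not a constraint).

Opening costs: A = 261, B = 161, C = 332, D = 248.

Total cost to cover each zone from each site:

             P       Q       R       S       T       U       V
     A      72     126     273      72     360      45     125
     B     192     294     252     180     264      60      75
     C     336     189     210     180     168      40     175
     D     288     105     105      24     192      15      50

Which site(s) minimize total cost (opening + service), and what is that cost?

Open D only; minimum total cost 1027.

For any fixed open set, each zone goes to its cheapest open site; total = fixed + service.
{D}: P→D 288, Q→D 105, R→D 105, S→D 24, T→D 192, U→D 15, V→D 50. Service 779; fixed 248; total 1027.
{A, D}: P→A 72, Q→D 105, R→D 105, S→D 24, T→D 192, U→D 15, V→D 50. Service 563; fixed 509; total 1072.
{B, D}: P→B 192, Q→D 105, R→D 105, S→D 24, T→D 192, U→D 15, V→D 50. Service 683; fixed 409; total 1092.
{A, B, C, D}: service 539 + fixed 1002 = 1541
No other subset beats 1027.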